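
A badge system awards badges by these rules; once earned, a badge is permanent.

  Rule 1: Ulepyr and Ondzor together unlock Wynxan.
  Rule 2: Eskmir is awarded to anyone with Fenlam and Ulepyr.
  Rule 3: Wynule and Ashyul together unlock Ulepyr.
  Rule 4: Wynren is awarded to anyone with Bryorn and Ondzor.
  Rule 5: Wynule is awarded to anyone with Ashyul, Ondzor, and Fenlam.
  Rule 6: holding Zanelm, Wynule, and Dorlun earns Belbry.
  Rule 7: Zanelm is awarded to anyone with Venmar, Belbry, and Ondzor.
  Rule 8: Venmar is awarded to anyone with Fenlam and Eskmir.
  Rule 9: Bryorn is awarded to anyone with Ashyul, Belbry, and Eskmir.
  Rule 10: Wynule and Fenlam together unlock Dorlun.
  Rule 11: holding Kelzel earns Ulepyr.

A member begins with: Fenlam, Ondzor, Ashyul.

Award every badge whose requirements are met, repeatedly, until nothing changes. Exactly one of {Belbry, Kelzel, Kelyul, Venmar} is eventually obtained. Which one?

With Ashyul, Ondzor, and Fenlam, Wynule is earned (Rule 5).
With Wynule and Ashyul, Ulepyr is earned (Rule 3).
With Fenlam and Ulepyr, Eskmir is earned (Rule 2).
With Fenlam and Eskmir, Venmar is earned (Rule 8).
Belbry would need Zanelm, Wynule, and Dorlun (Rule 6), but Zanelm is never earned. No rule produces Kelyul, and it is not given. No rule produces Kelzel, and it is not given.

Venmar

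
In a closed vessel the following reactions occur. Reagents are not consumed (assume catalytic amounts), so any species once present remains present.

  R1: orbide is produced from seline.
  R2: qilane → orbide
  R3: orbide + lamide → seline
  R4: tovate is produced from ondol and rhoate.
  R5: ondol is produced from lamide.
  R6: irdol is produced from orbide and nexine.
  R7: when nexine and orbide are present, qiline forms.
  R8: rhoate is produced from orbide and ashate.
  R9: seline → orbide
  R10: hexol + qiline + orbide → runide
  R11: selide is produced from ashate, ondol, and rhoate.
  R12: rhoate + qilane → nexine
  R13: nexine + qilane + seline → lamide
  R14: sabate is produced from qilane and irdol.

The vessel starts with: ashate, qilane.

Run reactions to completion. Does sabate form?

Yes

qilane present → orbide forms (R2).
orbide and ashate present → rhoate forms (R8).
rhoate and qilane present → nexine forms (R12).
orbide and nexine present → irdol forms (R6).
qilane and irdol present → sabate forms (R14).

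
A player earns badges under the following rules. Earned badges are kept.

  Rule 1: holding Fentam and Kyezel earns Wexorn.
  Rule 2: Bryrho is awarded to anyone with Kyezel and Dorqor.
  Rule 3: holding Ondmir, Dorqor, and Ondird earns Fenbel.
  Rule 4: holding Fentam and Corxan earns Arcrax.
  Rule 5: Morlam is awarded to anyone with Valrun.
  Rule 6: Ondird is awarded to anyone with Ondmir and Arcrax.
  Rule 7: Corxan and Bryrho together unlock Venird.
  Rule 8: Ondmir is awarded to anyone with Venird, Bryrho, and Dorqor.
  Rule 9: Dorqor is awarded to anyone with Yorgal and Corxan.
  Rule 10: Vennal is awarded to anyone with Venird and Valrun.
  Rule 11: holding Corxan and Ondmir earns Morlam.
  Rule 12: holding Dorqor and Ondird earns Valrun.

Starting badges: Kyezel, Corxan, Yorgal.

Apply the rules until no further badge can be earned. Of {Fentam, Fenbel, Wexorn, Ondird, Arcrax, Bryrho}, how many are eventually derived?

With Yorgal and Corxan, Dorqor is earned (Rule 9).
With Kyezel and Dorqor, Bryrho is earned (Rule 2).
No rule produces Fentam, and it is not given.
Fenbel would need Ondmir, Dorqor, and Ondird (Rule 3), but Ondird is never earned.
Wexorn would need Fentam and Kyezel (Rule 1), but Fentam is never earned.
Ondird would need Ondmir and Arcrax (Rule 6), but Arcrax is never earned.
Arcrax would need Fentam and Corxan (Rule 4), but Fentam is never earned.
Bryrho: reached.
Reached: Bryrho — 1 of the 6.

1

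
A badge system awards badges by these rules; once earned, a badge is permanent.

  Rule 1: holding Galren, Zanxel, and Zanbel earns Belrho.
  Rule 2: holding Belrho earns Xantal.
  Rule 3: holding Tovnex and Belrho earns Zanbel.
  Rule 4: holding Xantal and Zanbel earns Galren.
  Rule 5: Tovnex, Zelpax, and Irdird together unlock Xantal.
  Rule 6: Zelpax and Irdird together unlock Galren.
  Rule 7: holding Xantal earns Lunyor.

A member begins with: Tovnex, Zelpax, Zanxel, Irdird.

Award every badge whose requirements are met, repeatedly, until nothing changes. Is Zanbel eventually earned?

Zanbel would need Tovnex and Belrho (Rule 3), but Belrho is never earned.

No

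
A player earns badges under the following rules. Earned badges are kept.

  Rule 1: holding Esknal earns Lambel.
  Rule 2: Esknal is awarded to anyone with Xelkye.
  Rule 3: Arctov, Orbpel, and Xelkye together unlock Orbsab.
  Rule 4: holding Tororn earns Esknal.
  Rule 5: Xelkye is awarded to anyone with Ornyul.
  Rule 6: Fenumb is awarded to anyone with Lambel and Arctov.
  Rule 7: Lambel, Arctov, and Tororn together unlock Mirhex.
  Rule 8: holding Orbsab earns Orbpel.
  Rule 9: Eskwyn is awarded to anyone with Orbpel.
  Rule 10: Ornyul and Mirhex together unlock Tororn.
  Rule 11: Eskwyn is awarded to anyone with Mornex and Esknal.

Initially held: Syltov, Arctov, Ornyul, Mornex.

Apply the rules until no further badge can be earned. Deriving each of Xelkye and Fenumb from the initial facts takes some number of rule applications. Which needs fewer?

Xelkye

Xelkye: With Ornyul, Xelkye is earned (Rule 5). [1 rule application]
Fenumb: With Ornyul, Xelkye is earned (Rule 5). With Xelkye, Esknal is earned (Rule 2). With Esknal, Lambel is earned (Rule 1). With Lambel and Arctov, Fenumb is earned (Rule 6). [4 rule applications]
Xelkye needs fewer.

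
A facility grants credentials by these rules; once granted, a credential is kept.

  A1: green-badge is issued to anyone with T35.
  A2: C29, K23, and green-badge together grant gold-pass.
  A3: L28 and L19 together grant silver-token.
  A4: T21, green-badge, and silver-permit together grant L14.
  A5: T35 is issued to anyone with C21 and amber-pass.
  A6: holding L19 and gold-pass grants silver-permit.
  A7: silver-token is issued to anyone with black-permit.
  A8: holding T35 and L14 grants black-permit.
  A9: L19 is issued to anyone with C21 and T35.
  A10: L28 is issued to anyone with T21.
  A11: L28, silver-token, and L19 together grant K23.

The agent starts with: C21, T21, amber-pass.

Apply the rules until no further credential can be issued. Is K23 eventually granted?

Yes

Holding T21 grants L28 (A10).
Holding C21 and amber-pass grants T35 (A5).
Holding C21 and T35 grants L19 (A9).
Holding L28 and L19 grants silver-token (A3).
Holding L28, silver-token, and L19 grants K23 (A11).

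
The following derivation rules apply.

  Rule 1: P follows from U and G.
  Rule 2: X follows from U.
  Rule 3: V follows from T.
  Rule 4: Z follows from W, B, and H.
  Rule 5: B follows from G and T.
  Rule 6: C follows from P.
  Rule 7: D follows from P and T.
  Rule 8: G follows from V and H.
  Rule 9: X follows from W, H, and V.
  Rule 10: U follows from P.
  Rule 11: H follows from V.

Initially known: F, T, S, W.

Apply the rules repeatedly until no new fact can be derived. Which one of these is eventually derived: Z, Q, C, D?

Z

From T, Rule 3 gives V.
From V, Rule 11 gives H.
V and H hold, so G follows (Rule 8).
G and T hold, so B follows (Rule 5).
From W, B, and H, Rule 4 gives Z.
C would need P (Rule 6), but P is never established. D would need P and T (Rule 7), but P is never established. No rule produces Q, and it is not given.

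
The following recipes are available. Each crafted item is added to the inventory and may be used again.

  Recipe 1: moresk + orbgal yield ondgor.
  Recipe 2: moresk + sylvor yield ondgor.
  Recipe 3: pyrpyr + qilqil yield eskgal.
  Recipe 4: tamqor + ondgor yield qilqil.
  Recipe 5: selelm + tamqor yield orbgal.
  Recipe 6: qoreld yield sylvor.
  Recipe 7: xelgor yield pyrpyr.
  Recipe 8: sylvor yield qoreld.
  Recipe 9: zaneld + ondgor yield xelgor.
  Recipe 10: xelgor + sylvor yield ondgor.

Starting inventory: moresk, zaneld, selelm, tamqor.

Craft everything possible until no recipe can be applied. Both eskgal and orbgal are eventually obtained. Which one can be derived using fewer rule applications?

orbgal

orbgal: Using Recipe 5, selelm and tamqor make orbgal. [1 rule application]
eskgal: Using Recipe 5, selelm and tamqor make orbgal. Using Recipe 1, moresk and orbgal make ondgor. Using Recipe 4, tamqor and ondgor make qilqil. zaneld + ondgor → xelgor (Recipe 9). xelgor → pyrpyr (Recipe 7). Using Recipe 3, pyrpyr and qilqil make eskgal. [6 rule applications]
orbgal needs fewer.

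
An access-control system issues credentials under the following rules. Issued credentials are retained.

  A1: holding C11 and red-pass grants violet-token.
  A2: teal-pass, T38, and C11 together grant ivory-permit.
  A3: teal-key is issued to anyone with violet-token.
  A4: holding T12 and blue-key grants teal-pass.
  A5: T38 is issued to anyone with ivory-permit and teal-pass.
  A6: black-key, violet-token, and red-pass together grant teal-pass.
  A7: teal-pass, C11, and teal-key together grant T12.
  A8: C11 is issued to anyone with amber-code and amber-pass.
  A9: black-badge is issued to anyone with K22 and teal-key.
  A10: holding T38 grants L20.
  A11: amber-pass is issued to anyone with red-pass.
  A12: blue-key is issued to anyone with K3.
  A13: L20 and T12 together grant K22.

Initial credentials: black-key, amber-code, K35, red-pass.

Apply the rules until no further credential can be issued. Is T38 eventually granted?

T38 would need ivory-permit and teal-pass (A5), but ivory-permit is never granted.

No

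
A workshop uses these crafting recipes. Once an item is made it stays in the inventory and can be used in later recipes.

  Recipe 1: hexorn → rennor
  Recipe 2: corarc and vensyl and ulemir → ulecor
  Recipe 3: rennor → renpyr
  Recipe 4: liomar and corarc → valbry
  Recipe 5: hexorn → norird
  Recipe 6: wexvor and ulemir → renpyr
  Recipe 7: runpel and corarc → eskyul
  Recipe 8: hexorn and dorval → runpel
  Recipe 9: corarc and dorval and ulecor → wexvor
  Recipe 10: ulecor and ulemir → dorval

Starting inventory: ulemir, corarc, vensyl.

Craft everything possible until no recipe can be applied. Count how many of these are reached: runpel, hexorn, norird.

0

runpel would need hexorn and dorval (Recipe 8), but hexorn is never obtained.
No rule produces hexorn, and it is not given.
norird would need hexorn (Recipe 5), but hexorn is never obtained.
None of the 3 are reached.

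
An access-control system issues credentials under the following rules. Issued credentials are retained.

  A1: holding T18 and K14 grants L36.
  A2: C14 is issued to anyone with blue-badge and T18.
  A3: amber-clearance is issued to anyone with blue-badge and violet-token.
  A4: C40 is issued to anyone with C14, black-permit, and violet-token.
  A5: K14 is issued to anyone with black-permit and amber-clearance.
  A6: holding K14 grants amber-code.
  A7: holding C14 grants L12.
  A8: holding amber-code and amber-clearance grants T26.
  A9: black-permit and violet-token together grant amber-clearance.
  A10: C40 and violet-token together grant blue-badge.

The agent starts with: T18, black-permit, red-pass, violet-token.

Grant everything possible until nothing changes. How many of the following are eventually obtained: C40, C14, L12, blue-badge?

C40 would need C14, black-permit, and violet-token (A4), but C14 is never granted.
C14 would need blue-badge and T18 (A2), but blue-badge is never granted.
L12 would need C14 (A7), but C14 is never granted.
blue-badge would need C40 and violet-token (A10), but C40 is never granted.
None of the 4 are reached.

0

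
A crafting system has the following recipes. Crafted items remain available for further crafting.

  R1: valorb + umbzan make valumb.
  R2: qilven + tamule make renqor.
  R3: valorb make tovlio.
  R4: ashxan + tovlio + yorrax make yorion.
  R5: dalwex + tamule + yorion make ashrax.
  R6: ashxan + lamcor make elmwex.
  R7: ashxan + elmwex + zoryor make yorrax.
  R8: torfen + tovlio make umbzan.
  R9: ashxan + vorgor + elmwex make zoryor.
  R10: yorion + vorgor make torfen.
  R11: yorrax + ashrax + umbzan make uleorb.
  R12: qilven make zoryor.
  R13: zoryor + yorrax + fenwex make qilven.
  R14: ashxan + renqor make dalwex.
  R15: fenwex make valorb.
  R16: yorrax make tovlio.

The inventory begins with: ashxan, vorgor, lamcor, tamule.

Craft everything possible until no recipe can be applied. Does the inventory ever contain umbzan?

Using R6, ashxan and lamcor make elmwex.
ashxan + vorgor + elmwex → zoryor (R9).
ashxan + elmwex + zoryor → yorrax (R7).
Using R16, yorrax makes tovlio.
Using R4, ashxan, tovlio, and yorrax make yorion.
Using R10, yorion and vorgor make torfen.
torfen + tovlio → umbzan (R8).

Yes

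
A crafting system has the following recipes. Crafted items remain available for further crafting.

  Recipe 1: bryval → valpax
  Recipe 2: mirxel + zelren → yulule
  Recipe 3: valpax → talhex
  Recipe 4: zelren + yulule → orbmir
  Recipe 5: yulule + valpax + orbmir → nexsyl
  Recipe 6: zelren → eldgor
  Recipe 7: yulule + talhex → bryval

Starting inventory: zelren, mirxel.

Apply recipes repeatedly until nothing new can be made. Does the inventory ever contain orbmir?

Yes

Using Recipe 2, mirxel and zelren make yulule.
zelren + yulule → orbmir (Recipe 4).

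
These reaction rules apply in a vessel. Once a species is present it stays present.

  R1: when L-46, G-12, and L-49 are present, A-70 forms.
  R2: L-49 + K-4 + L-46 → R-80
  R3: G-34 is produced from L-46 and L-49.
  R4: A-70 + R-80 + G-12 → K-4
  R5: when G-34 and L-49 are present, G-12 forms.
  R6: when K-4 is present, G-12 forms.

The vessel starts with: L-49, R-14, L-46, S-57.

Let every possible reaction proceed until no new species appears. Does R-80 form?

No

R-80 would need L-49, K-4, and L-46 (R2), but K-4 never forms.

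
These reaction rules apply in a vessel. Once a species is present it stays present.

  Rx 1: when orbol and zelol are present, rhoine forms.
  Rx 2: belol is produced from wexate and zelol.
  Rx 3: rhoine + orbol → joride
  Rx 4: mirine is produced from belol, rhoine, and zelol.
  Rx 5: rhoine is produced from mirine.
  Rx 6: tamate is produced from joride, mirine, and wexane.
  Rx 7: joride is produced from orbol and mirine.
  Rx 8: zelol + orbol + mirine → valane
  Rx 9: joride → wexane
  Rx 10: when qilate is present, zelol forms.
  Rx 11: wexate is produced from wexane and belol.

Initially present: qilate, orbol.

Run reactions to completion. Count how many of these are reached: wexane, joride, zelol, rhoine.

4

qilate present → zelol forms (Rx 10).
orbol and zelol present → rhoine forms (Rx 1).
rhoine and orbol present → joride forms (Rx 3).
joride present → wexane forms (Rx 9).
wexane: reached.
joride: reached.
zelol: reached.
rhoine: reached.
All 4 are reached.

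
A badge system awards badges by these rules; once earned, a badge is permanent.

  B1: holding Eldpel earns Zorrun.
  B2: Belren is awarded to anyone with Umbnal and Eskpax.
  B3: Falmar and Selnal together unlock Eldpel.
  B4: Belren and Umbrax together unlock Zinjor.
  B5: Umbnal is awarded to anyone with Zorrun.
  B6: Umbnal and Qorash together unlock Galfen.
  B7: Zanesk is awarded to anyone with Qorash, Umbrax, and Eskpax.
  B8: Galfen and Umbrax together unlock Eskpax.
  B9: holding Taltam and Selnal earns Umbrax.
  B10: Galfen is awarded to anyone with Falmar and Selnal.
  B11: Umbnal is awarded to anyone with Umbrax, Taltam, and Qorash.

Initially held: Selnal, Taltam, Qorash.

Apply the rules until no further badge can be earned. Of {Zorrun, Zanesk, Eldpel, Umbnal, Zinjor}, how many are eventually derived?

3

With Taltam and Selnal, Umbrax is earned (B9).
With Umbrax, Taltam, and Qorash, Umbnal is earned (B11).
With Umbnal and Qorash, Galfen is earned (B6).
With Galfen and Umbrax, Eskpax is earned (B8).
With Qorash, Umbrax, and Eskpax, Zanesk is earned (B7).
With Umbnal and Eskpax, Belren is earned (B2).
With Belren and Umbrax, Zinjor is earned (B4).
Zorrun would need Eldpel (B1), but Eldpel is never earned.
Zanesk: reached.
Eldpel would need Falmar and Selnal (B3), but Falmar is never earned.
Umbnal: reached.
Zinjor: reached.
Reached: Zanesk, Umbnal, and Zinjor — 3 of the 5.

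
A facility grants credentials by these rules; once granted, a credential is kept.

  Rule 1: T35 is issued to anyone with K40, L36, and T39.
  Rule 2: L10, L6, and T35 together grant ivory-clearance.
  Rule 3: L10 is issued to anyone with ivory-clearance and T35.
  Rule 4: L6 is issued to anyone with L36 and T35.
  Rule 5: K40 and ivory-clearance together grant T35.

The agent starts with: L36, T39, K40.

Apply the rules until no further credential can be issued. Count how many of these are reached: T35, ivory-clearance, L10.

1

Holding K40, L36, and T39 grants T35 (Rule 1).
T35: reached.
ivory-clearance would need L10, L6, and T35 (Rule 2), but L10 is never granted.
L10 would need ivory-clearance and T35 (Rule 3), but ivory-clearance is never granted.
Reached: T35 — 1 of the 3.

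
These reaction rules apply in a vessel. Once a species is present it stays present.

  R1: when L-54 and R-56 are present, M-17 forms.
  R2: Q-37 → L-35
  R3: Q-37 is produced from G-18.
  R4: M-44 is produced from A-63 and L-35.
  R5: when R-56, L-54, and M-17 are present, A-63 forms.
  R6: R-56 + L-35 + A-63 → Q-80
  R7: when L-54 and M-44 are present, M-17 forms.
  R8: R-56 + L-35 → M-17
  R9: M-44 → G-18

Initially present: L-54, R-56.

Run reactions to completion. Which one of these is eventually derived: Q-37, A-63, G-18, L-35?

L-54 and R-56 present → M-17 forms (R1).
R-56, L-54, and M-17 present → A-63 forms (R5).
Q-37 would need G-18 (R3), but G-18 never forms. G-18 would need M-44 (R9), but M-44 never forms. L-35 would need Q-37 (R2), but Q-37 never forms.

A-63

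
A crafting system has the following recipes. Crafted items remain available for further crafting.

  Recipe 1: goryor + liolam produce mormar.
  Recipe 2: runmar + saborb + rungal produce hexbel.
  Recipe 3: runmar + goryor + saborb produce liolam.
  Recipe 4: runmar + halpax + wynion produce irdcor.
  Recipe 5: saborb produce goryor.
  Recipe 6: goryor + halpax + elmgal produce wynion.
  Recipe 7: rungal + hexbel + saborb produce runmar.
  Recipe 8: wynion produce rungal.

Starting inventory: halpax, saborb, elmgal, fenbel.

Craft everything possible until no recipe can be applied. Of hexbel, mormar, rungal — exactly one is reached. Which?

saborb → goryor (Recipe 5).
goryor + halpax + elmgal → wynion (Recipe 6).
wynion → rungal (Recipe 8).
hexbel would need runmar, saborb, and rungal (Recipe 2), but runmar is never obtained. mormar would need goryor and liolam (Recipe 1), but liolam is never obtained.

rungal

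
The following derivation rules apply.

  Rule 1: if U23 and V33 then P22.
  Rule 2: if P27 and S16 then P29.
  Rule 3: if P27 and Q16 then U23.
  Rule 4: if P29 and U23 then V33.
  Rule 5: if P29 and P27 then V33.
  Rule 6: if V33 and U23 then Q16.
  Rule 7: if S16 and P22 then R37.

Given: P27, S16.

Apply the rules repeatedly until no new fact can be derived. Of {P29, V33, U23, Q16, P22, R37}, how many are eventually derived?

From P27 and S16, Rule 2 gives P29.
P29 and P27 hold, so V33 follows (Rule 5).
P29: reached.
V33: reached.
U23 would need P27 and Q16 (Rule 3), but Q16 is never established.
Q16 would need V33 and U23 (Rule 6), but U23 is never established.
P22 would need U23 and V33 (Rule 1), but U23 is never established.
R37 would need S16 and P22 (Rule 7), but P22 is never established.
Reached: P29 and V33 — 2 of the 6.

2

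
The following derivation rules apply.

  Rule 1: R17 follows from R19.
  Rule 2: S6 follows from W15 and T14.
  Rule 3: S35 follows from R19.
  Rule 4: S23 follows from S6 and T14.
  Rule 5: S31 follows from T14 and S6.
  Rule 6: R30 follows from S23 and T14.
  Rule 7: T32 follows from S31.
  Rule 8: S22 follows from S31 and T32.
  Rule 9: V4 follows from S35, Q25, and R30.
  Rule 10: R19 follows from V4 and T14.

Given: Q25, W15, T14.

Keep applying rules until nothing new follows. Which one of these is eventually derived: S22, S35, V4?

From W15 and T14, Rule 2 gives S6.
T14 and S6 hold, so S31 follows (Rule 5).
S31 holds, so T32 follows (Rule 7).
From S31 and T32, Rule 8 gives S22.
S35 would need R19 (Rule 3), but R19 is never established. V4 would need S35, Q25, and R30 (Rule 9), but S35 is never established.

S22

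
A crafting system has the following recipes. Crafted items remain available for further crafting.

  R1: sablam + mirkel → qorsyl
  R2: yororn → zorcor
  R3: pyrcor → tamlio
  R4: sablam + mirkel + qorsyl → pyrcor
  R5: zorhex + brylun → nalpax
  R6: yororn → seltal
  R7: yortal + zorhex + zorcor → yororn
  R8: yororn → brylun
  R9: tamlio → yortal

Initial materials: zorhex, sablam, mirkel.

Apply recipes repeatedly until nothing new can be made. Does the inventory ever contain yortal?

Yes

Using R1, sablam and mirkel make qorsyl.
Using R4, sablam, mirkel, and qorsyl make pyrcor.
pyrcor → tamlio (R3).
Using R9, tamlio makes yortal.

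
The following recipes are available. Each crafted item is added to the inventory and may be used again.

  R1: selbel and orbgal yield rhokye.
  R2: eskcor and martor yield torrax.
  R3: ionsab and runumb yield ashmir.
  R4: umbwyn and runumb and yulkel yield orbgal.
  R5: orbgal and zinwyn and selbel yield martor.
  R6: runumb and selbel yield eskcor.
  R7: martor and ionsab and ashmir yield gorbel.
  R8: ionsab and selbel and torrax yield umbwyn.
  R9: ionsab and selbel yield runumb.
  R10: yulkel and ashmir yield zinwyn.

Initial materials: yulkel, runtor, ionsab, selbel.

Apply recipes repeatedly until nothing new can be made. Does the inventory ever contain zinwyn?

Using R9, ionsab and selbel make runumb.
ionsab and runumb → ashmir (R3).
yulkel and ashmir → zinwyn (R10).

Yes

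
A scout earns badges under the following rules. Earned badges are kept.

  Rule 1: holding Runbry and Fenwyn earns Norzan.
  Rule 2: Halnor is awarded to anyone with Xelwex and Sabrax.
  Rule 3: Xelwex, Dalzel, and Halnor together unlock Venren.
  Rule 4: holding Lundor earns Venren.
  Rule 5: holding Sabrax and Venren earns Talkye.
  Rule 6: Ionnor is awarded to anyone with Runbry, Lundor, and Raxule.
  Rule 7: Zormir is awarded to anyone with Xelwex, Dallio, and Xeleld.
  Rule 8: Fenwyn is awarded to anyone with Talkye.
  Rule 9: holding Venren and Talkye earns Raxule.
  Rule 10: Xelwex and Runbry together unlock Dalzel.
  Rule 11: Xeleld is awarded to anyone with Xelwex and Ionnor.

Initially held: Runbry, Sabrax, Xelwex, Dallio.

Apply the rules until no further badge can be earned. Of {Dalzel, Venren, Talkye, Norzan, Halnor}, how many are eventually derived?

With Xelwex and Sabrax, Halnor is earned (Rule 2).
With Xelwex and Runbry, Dalzel is earned (Rule 10).
With Xelwex, Dalzel, and Halnor, Venren is earned (Rule 3).
With Sabrax and Venren, Talkye is earned (Rule 5).
With Talkye, Fenwyn is earned (Rule 8).
With Runbry and Fenwyn, Norzan is earned (Rule 1).
Dalzel: reached.
Venren: reached.
Talkye: reached.
Norzan: reached.
Halnor: reached.
All 5 are reached.

5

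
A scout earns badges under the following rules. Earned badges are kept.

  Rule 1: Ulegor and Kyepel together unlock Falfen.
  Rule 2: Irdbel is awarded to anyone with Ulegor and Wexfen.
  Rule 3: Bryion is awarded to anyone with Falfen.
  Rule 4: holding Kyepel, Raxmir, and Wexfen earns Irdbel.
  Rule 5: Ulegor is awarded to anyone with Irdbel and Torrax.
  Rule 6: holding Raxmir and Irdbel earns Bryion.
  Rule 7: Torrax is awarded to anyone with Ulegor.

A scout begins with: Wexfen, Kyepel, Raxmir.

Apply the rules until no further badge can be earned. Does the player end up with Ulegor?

No

Ulegor would need Irdbel and Torrax (Rule 5), but Torrax is never earned.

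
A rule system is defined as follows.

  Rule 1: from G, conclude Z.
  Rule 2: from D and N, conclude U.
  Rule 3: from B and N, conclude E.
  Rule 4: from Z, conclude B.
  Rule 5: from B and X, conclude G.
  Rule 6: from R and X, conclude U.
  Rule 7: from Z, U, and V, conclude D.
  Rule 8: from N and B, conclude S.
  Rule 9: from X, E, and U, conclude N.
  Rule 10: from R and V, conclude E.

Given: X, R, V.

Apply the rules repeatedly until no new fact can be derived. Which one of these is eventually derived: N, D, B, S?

N

From R and X, Rule 6 gives U.
From R and V, Rule 10 gives E.
X, E, and U hold, so N follows (Rule 9).
D would need Z, U, and V (Rule 7), but Z is never established. B would need Z (Rule 4), but Z is never established. S would need N and B (Rule 8), but B is never established.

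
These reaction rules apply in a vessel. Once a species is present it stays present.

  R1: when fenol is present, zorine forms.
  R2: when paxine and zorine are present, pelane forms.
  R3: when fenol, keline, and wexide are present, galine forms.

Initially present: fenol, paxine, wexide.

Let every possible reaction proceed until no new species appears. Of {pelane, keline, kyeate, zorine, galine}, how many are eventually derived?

2

fenol present → zorine forms (R1).
paxine and zorine present → pelane forms (R2).
pelane: reached.
No rule produces keline, and it is not given.
No rule produces kyeate, and it is not given.
zorine: reached.
galine would need fenol, keline, and wexide (R3), but keline never forms.
Reached: pelane and zorine — 2 of the 5.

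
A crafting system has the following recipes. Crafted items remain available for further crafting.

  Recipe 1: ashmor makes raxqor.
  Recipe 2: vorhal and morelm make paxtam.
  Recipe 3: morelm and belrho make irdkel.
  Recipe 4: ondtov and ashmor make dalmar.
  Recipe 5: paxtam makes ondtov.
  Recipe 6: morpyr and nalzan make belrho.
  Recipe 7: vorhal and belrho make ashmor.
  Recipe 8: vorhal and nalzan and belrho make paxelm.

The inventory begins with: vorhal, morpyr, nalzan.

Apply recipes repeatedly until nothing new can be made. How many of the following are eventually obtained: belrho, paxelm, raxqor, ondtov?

Using Recipe 6, morpyr and nalzan make belrho.
vorhal and nalzan and belrho → paxelm (Recipe 8).
Using Recipe 7, vorhal and belrho make ashmor.
Using Recipe 1, ashmor makes raxqor.
belrho: reached.
paxelm: reached.
raxqor: reached.
ondtov would need paxtam (Recipe 5), but paxtam is never obtained.
Reached: belrho, paxelm, and raxqor — 3 of the 4.

3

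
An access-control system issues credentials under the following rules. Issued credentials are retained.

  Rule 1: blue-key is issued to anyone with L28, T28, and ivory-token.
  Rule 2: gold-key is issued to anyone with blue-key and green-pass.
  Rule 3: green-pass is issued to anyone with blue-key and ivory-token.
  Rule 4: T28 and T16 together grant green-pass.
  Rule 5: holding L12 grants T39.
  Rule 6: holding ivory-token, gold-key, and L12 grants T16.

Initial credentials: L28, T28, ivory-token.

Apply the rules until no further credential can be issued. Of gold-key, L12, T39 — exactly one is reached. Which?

gold-key

Holding L28, T28, and ivory-token grants blue-key (Rule 1).
Holding blue-key and ivory-token grants green-pass (Rule 3).
Holding blue-key and green-pass grants gold-key (Rule 2).
T39 would need L12 (Rule 5), but L12 is never granted. No rule produces L12, and it is not given.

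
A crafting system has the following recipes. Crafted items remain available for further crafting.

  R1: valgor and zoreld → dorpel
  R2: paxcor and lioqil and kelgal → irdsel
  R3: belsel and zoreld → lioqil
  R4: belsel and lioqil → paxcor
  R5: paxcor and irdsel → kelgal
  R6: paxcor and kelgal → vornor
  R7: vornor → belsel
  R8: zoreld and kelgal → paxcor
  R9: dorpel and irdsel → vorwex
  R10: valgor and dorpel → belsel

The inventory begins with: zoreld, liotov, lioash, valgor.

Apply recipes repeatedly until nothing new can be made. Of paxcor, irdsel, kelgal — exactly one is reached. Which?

Using R1, valgor and zoreld make dorpel.
Using R10, valgor and dorpel make belsel.
belsel and zoreld → lioqil (R3).
belsel and lioqil → paxcor (R4).
kelgal would need paxcor and irdsel (R5), but irdsel is never obtained. irdsel would need paxcor, lioqil, and kelgal (R2), but kelgal is never obtained.

paxcor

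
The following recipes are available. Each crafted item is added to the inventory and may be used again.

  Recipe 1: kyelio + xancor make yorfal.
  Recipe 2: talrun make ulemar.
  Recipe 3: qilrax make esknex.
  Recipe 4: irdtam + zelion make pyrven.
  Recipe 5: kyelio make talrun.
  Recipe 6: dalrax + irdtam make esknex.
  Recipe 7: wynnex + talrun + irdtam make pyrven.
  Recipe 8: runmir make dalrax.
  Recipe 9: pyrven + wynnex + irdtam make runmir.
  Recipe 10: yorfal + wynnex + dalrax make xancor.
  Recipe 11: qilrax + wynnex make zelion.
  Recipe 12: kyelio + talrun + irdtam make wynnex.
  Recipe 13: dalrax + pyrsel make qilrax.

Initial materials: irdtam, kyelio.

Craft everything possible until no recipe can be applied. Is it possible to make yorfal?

No

yorfal would need kyelio and xancor (Recipe 1), but xancor is never obtained.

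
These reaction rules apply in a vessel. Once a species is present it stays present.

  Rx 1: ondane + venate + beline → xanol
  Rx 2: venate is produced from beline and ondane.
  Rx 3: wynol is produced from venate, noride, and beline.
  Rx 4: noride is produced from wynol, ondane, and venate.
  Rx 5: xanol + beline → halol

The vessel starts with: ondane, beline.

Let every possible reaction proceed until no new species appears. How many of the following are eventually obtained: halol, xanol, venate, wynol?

3

beline and ondane present → venate forms (Rx 2).
ondane, venate, and beline present → xanol forms (Rx 1).
xanol and beline present → halol forms (Rx 5).
halol: reached.
xanol: reached.
venate: reached.
wynol would need venate, noride, and beline (Rx 3), but noride never forms.
Reached: halol, xanol, and venate — 3 of the 4.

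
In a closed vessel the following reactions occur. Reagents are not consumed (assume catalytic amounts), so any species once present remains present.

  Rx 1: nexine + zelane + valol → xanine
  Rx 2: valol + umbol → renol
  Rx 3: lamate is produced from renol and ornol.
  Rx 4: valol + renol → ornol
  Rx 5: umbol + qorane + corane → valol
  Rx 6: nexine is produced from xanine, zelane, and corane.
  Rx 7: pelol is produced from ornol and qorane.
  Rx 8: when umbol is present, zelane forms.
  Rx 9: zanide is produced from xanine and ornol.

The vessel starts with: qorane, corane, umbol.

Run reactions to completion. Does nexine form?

nexine would need xanine, zelane, and corane (Rx 6), but xanine never forms.

No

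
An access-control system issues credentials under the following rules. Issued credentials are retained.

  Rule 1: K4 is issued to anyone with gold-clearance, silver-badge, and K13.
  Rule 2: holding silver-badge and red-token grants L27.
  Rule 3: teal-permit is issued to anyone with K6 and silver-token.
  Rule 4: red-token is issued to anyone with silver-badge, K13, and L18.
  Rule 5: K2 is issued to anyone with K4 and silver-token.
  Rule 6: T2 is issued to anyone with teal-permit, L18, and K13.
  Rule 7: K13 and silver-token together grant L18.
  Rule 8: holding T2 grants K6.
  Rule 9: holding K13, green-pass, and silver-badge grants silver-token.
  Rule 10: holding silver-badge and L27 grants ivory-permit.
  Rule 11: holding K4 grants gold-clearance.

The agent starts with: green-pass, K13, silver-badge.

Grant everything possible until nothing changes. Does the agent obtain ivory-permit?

Holding K13, green-pass, and silver-badge grants silver-token (Rule 9).
Holding K13 and silver-token grants L18 (Rule 7).
Holding silver-badge, K13, and L18 grants red-token (Rule 4).
Holding silver-badge and red-token grants L27 (Rule 2).
Holding silver-badge and L27 grants ivory-permit (Rule 10).

Yes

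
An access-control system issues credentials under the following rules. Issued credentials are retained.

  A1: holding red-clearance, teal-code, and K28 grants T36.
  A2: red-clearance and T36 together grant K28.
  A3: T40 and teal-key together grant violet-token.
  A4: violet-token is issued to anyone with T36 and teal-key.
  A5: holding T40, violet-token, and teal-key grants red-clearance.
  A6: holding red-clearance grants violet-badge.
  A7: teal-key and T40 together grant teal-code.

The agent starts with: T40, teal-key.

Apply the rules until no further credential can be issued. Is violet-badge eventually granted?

Holding T40 and teal-key grants violet-token (A3).
Holding T40, violet-token, and teal-key grants red-clearance (A5).
Holding red-clearance grants violet-badge (A6).

Yes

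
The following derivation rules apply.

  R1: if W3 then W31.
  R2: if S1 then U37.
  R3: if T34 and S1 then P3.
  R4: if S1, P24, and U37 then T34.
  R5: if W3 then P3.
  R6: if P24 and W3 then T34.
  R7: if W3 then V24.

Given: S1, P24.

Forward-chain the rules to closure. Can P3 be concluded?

Yes

From S1, R2 gives U37.
S1, P24, and U37 hold, so T34 follows (R4).
From T34 and S1, R3 gives P3.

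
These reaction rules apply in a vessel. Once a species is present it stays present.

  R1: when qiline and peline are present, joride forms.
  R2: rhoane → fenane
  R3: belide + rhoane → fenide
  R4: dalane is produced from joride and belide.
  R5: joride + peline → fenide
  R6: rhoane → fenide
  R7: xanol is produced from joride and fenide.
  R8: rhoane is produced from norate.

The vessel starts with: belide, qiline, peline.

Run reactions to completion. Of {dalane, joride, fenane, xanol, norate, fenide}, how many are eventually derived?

4

qiline and peline present → joride forms (R1).
joride and peline present → fenide forms (R5).
joride and belide present → dalane forms (R4).
joride and fenide present → xanol forms (R7).
dalane: reached.
joride: reached.
fenane would need rhoane (R2), but rhoane never forms.
xanol: reached.
No rule produces norate, and it is not given.
fenide: reached.
Reached: dalane, joride, xanol, and fenide — 4 of the 6.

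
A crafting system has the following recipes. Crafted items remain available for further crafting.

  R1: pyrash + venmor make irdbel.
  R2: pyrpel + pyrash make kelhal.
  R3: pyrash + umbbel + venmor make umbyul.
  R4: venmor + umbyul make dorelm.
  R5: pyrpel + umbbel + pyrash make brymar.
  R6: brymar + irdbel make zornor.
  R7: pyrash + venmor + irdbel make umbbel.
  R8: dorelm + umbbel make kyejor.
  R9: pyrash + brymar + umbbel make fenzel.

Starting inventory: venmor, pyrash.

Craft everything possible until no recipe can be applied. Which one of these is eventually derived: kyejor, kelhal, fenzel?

kyejor

pyrash + venmor → irdbel (R1).
Using R7, pyrash, venmor, and irdbel make umbbel.
pyrash + umbbel + venmor → umbyul (R3).
venmor + umbyul → dorelm (R4).
dorelm + umbbel → kyejor (R8).
kelhal would need pyrpel and pyrash (R2), but pyrpel is never obtained. fenzel would need pyrash, brymar, and umbbel (R9), but brymar is never obtained.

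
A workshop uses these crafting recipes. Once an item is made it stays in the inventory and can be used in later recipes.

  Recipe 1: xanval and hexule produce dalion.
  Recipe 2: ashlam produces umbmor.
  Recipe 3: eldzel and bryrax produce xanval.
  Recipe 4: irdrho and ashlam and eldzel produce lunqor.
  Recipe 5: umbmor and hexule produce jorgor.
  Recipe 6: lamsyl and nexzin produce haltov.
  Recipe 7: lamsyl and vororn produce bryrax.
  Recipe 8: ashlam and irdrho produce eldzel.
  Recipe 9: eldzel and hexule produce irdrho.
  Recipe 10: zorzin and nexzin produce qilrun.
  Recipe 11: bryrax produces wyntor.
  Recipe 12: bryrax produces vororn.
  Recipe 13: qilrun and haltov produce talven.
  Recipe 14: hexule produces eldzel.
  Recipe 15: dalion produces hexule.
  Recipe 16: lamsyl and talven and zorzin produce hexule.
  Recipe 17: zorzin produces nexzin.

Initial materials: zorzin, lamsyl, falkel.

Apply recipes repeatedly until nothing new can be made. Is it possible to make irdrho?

zorzin → nexzin (Recipe 17).
zorzin and nexzin → qilrun (Recipe 10).
Using Recipe 6, lamsyl and nexzin make haltov.
qilrun and haltov → talven (Recipe 13).
lamsyl and talven and zorzin → hexule (Recipe 16).
Using Recipe 14, hexule makes eldzel.
eldzel and hexule → irdrho (Recipe 9).

Yes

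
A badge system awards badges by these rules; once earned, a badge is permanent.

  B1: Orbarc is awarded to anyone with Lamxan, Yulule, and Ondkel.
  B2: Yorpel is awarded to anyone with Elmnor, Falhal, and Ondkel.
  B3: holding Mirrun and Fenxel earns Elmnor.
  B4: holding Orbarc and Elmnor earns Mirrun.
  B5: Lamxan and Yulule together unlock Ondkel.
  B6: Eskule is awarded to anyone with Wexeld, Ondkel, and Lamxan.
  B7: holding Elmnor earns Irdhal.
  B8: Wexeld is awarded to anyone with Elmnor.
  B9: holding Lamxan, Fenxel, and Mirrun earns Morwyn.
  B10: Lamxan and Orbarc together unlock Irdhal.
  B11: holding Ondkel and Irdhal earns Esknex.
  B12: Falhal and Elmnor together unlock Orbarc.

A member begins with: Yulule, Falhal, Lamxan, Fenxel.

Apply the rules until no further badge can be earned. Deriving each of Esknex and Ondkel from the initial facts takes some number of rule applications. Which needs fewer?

Ondkel: With Lamxan and Yulule, Ondkel is earned (B5). [1 rule application]
Esknex: With Lamxan and Yulule, Ondkel is earned (B5). With Lamxan, Yulule, and Ondkel, Orbarc is earned (B1). With Lamxan and Orbarc, Irdhal is earned (B10). With Ondkel and Irdhal, Esknex is earned (B11). [4 rule applications]
Ondkel needs fewer.

Ondkel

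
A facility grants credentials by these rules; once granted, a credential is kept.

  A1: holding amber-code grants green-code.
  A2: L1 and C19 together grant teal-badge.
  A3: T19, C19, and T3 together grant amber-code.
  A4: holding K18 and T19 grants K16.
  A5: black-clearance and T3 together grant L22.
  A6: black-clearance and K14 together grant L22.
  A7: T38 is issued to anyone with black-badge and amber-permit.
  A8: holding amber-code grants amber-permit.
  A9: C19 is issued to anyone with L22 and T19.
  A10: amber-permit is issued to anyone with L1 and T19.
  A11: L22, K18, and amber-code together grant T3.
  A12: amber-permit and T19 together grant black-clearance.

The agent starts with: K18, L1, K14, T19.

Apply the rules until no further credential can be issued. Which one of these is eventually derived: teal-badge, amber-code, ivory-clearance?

teal-badge

Holding L1 and T19 grants amber-permit (A10).
Holding amber-permit and T19 grants black-clearance (A12).
Holding black-clearance and K14 grants L22 (A6).
Holding L22 and T19 grants C19 (A9).
Holding L1 and C19 grants teal-badge (A2).
No rule produces ivory-clearance, and it is not given. amber-code would need T19, C19, and T3 (A3), but T3 is never granted.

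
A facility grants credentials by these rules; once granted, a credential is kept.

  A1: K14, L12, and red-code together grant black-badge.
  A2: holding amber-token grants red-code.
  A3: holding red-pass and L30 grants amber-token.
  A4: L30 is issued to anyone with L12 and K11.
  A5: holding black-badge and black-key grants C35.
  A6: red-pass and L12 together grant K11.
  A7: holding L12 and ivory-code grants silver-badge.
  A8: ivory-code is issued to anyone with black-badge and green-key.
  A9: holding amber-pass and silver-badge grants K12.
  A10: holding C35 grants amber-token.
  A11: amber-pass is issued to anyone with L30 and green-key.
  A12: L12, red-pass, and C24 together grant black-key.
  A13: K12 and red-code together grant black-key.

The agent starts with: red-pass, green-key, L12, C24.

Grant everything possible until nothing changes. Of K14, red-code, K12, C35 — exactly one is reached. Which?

Holding red-pass and L12 grants K11 (A6).
Holding L12 and K11 grants L30 (A4).
Holding red-pass and L30 grants amber-token (A3).
Holding amber-token grants red-code (A2).
No rule produces K14, and it is not given. K12 would need amber-pass and silver-badge (A9), but silver-badge is never granted. C35 would need black-badge and black-key (A5), but black-badge is never granted.

red-code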